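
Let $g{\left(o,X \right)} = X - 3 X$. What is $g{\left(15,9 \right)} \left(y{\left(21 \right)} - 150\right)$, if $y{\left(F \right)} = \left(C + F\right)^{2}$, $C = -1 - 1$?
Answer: $-3798$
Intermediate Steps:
$C = -2$ ($C = -1 - 1 = -2$)
$y{\left(F \right)} = \left(-2 + F\right)^{2}$
$g{\left(o,X \right)} = - 2 X$
$g{\left(15,9 \right)} \left(y{\left(21 \right)} - 150\right) = \left(-2\right) 9 \left(\left(-2 + 21\right)^{2} - 150\right) = - 18 \left(19^{2} - 150\right) = - 18 \left(361 - 150\right) = \left(-18\right) 211 = -3798$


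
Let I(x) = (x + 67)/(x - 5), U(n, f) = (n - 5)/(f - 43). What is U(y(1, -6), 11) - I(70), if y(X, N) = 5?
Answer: -137/65 ≈ -2.1077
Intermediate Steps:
U(n, f) = (-5 + n)/(-43 + f)
I(x) = (67 + x)/(-5 + x)
U(y(1, -6), 11) - I(70) = (-5 + 5)/(-43 + 11) - (67 + 70)/(-5 + 70) = 0/(-32) - 137/65 = -1/32*0 - 137/65 = 0 - 1*137/65 = 0 - 137/65 = -137/65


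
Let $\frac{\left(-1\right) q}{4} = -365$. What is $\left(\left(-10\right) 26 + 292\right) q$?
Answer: $46720$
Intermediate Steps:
$q = 1460$ ($q = \left(-4\right) \left(-365\right) = 1460$)
$\left(\left(-10\right) 26 + 292\right) q = \left(\left(-10\right) 26 + 292\right) 1460 = \left(-260 + 292\right) 1460 = 32 \cdot 1460 = 46720$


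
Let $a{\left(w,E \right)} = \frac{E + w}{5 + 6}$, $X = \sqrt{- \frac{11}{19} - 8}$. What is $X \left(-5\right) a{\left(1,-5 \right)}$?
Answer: $\frac{20 i \sqrt{3097}}{209} \approx 5.3254 i$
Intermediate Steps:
$X = \frac{i \sqrt{3097}}{19}$ ($X = \sqrt{\left(-11\right) \frac{1}{19} - 8} = \sqrt{- \frac{11}{19} - 8} = \sqrt{- \frac{163}{19}} = \frac{i \sqrt{3097}}{19} \approx 2.929 i$)
$a{\left(w,E \right)} = \frac{E}{11} + \frac{w}{11}$ ($a{\left(w,E \right)} = \frac{E + w}{11} = \left(E + w\right) \frac{1}{11} = \frac{E}{11} + \frac{w}{11}$)
$X \left(-5\right) a{\left(1,-5 \right)} = \frac{i \sqrt{3097}}{19} \left(-5\right) \left(\frac{1}{11} \left(-5\right) + \frac{1}{11} \cdot 1\right) = - \frac{5 i \sqrt{3097}}{19} \left(- \frac{5}{11} + \frac{1}{11}\right) = - \frac{5 i \sqrt{3097}}{19} \left(- \frac{4}{11}\right) = \frac{20 i \sqrt{3097}}{209}$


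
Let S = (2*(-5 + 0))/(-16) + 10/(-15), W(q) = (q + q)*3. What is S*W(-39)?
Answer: 39/4 ≈ 9.7500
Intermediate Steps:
W(q) = 6*q (W(q) = (2*q)*3 = 6*q)
S = -1/24 (S = (2*(-5))*(-1/16) + 10*(-1/15) = -10*(-1/16) - ⅔ = 5/8 - ⅔ = -1/24 ≈ -0.041667)
S*W(-39) = -(-39)/4 = -1/24*(-234) = 39/4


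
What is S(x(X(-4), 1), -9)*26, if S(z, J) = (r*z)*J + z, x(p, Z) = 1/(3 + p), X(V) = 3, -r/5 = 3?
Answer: 1768/3 ≈ 589.33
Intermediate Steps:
r = -15 (r = -5*3 = -15)
S(z, J) = z - 15*J*z (S(z, J) = (-15*z)*J + z = -15*J*z + z = z - 15*J*z)
S(x(X(-4), 1), -9)*26 = ((1 - 15*(-9))/(3 + 3))*26 = ((1 + 135)/6)*26 = ((⅙)*136)*26 = (68/3)*26 = 1768/3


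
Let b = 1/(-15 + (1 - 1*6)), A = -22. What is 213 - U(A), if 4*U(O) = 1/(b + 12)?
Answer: 50902/239 ≈ 212.98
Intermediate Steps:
b = -1/20 (b = 1/(-15 + (1 - 6)) = 1/(-15 - 5) = 1/(-20) = -1/20 ≈ -0.050000)
U(O) = 5/239 (U(O) = 1/(4*(-1/20 + 12)) = 1/(4*(239/20)) = (¼)*(20/239) = 5/239)
213 - U(A) = 213 - 1*5/239 = 213 - 5/239 = 50902/239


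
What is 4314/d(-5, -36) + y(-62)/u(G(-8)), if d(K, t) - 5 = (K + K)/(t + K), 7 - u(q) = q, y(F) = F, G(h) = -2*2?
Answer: 1932284/2365 ≈ 817.03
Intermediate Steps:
G(h) = -4
u(q) = 7 - q
d(K, t) = 5 + 2*K/(K + t) (d(K, t) = 5 + (K + K)/(t + K) = 5 + (2*K)/(K + t) = 5 + 2*K/(K + t))
4314/d(-5, -36) + y(-62)/u(G(-8)) = 4314/(((5*(-36) + 7*(-5))/(-5 - 36))) - 62/(7 - 1*(-4)) = 4314/(((-180 - 35)/(-41))) - 62/(7 + 4) = 4314/((-1/41*(-215))) - 62/11 = 4314/(215/41) - 62*1/11 = 4314*(41/215) - 62/11 = 176874/215 - 62/11 = 1932284/2365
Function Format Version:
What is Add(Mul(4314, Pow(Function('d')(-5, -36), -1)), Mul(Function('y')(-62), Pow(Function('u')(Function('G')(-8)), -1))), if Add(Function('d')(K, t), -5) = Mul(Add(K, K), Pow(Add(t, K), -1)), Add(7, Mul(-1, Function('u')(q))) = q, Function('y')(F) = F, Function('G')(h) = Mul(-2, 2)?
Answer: Rational(1932284, 2365) ≈ 817.03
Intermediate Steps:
Function('G')(h) = -4
Function('u')(q) = Add(7, Mul(-1, q))
Function('d')(K, t) = Add(5, Mul(2, K, Pow(Add(K, t), -1))) (Function('d')(K, t) = Add(5, Mul(Add(K, K), Pow(Add(t, K), -1))) = Add(5, Mul(Mul(2, K), Pow(Add(K, t), -1))) = Add(5, Mul(2, K, Pow(Add(K, t), -1))))
Add(Mul(4314, Pow(Function('d')(-5, -36), -1)), Mul(Function('y')(-62), Pow(Function('u')(Function('G')(-8)), -1))) = Add(Mul(4314, Pow(Mul(Pow(Add(-5, -36), -1), Add(Mul(5, -36), Mul(7, -5))), -1)), Mul(-62, Pow(Add(7, Mul(-1, -4)), -1))) = Add(Mul(4314, Pow(Mul(Pow(-41, -1), Add(-180, -35)), -1)), Mul(-62, Pow(Add(7, 4), -1))) = Add(Mul(4314, Pow(Mul(Rational(-1, 41), -215), -1)), Mul(-62, Pow(11, -1))) = Add(Mul(4314, Pow(Rational(215, 41), -1)), Mul(-62, Rational(1, 11))) = Add(Mul(4314, Rational(41, 215)), Rational(-62, 11)) = Add(Rational(176874, 215), Rational(-62, 11)) = Rational(1932284, 2365)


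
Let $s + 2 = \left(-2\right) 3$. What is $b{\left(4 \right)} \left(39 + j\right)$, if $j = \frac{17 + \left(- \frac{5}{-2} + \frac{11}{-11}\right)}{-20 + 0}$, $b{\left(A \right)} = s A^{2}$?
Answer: $- \frac{24368}{5} \approx -4873.6$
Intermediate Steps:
$s = -8$ ($s = -2 - 6 = -8$)
$b{\left(A \right)} = - 8 A^{2}$
$j = - \frac{37}{40}$ ($j = \frac{17 + \left(\left(-5\right) \left(- \frac{1}{2}\right) + 11 \left(- \frac{1}{11}\right)\right)}{-20} = \left(17 + \left(\frac{5}{2} - 1\right)\right) \left(- \frac{1}{20}\right) = \left(17 + \frac{3}{2}\right) \left(- \frac{1}{20}\right) = \frac{37}{2} \left(- \frac{1}{20}\right) = - \frac{37}{40} \approx -0.925$)
$b{\left(4 \right)} \left(39 + j\right) = - 8 \cdot 4^{2} \left(39 - \frac{37}{40}\right) = \left(-8\right) 16 \cdot \frac{1523}{40} = \left(-128\right) \frac{1523}{40} = - \frac{24368}{5}$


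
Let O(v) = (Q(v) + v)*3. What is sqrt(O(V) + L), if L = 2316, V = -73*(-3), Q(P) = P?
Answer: 11*sqrt(30) ≈ 60.250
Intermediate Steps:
V = 219
O(v) = 6*v (O(v) = (v + v)*3 = (2*v)*3 = 6*v)
sqrt(O(V) + L) = sqrt(6*219 + 2316) = sqrt(1314 + 2316) = sqrt(3630) = 11*sqrt(30)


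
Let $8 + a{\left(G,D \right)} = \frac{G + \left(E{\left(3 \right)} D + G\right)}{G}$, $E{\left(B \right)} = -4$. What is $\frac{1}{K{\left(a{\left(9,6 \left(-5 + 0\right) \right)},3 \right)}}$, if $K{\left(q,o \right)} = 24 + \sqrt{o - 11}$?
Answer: $\frac{3}{73} - \frac{i \sqrt{2}}{292} \approx 0.041096 - 0.0048432 i$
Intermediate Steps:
$a{\left(G,D \right)} = -8 + \frac{- 4 D + 2 G}{G}$ ($a{\left(G,D \right)} = -8 + \frac{G - \left(- G + 4 D\right)}{G} = -8 + \frac{- 4 D + 2 G}{G}$)
$K{\left(q,o \right)} = 24 + \sqrt{-11 + o}$
$\frac{1}{K{\left(a{\left(9,6 \left(-5 + 0\right) \right)},3 \right)}} = \frac{1}{24 + \sqrt{-11 + 3}} = \frac{1}{24 + \sqrt{-8}} = \frac{1}{24 + 2 i \sqrt{2}}$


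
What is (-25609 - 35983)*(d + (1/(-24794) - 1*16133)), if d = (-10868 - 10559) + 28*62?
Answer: 27353631034572/12397 ≈ 2.2065e+9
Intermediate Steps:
d = -19691 (d = -21427 + 1736 = -19691)
(-25609 - 35983)*(d + (1/(-24794) - 1*16133)) = (-25609 - 35983)*(-19691 + (1/(-24794) - 1*16133)) = -61592*(-19691 + (-1/24794 - 16133)) = -61592*(-19691 - 400001603/24794) = -61592*(-888220257/24794) = 27353631034572/12397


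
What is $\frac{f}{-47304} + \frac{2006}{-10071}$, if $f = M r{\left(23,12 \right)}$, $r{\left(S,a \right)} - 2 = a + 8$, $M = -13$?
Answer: $- \frac{1703917}{8822196} \approx -0.19314$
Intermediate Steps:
$r{\left(S,a \right)} = 10 + a$ ($r{\left(S,a \right)} = 2 + \left(a + 8\right) = 2 + \left(8 + a\right) = 10 + a$)
$f = -286$ ($f = - 13 \left(10 + 12\right) = \left(-13\right) 22 = -286$)
$\frac{f}{-47304} + \frac{2006}{-10071} = - \frac{286}{-47304} + \frac{2006}{-10071} = \left(-286\right) \left(- \frac{1}{47304}\right) + 2006 \left(- \frac{1}{10071}\right) = \frac{143}{23652} - \frac{2006}{10071} = - \frac{1703917}{8822196}$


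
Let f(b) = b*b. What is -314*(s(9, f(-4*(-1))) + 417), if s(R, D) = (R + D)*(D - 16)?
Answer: -130938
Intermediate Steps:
f(b) = b**2
s(R, D) = (-16 + D)*(D + R) (s(R, D) = (D + R)*(-16 + D) = (-16 + D)*(D + R))
-314*(s(9, f(-4*(-1))) + 417) = -314*((((-4*(-1))**2)**2 - 16*(-4*(-1))**2 - 16*9 + (-4*(-1))**2*9) + 417) = -314*(((4**2)**2 - 16*4**2 - 144 + 4**2*9) + 417) = -314*((16**2 - 16*16 - 144 + 16*9) + 417) = -314*((256 - 256 - 144 + 144) + 417) = -314*(0 + 417) = -314*417 = -130938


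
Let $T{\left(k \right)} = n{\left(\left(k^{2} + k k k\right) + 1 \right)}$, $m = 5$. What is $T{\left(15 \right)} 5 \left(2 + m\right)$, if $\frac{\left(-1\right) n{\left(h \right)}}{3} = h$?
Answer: $-378105$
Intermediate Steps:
$n{\left(h \right)} = - 3 h$
$T{\left(k \right)} = -3 - 3 k^{2} - 3 k^{3}$ ($T{\left(k \right)} = - 3 \left(\left(k^{2} + k k k\right) + 1\right) = - 3 \left(\left(k^{2} + k^{2} k\right) + 1\right) = - 3 \left(\left(k^{2} + k^{3}\right) + 1\right) = - 3 \left(1 + k^{2} + k^{3}\right) = -3 - 3 k^{2} - 3 k^{3}$)
$T{\left(15 \right)} 5 \left(2 + m\right) = \left(-3 - 3 \cdot 15^{2} - 3 \cdot 15^{3}\right) 5 \left(2 + 5\right) = \left(-3 - 675 - 10125\right) 5 \cdot 7 = \left(-3 - 675 - 10125\right) 35 = \left(-10803\right) 35 = -378105$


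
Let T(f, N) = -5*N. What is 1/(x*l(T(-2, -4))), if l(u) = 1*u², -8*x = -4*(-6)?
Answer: -1/1200 ≈ -0.00083333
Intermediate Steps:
x = -3 (x = -(-1)*(-6)/2 = -⅛*24 = -3)
l(u) = u²
1/(x*l(T(-2, -4))) = 1/(-3*(-5*(-4))²) = 1/(-3*20²) = 1/(-3*400) = 1/(-1200) = -1/1200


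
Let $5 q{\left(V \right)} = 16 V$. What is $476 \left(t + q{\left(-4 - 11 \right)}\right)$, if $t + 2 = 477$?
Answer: $203252$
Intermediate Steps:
$t = 475$ ($t = -2 + 477 = 475$)
$q{\left(V \right)} = \frac{16 V}{5}$
$476 \left(t + q{\left(-4 - 11 \right)}\right) = 476 \left(475 + \frac{16 \left(-4 - 11\right)}{5}\right) = 476 \left(475 + \frac{16}{5} \left(-15\right)\right) = 476 \left(475 - 48\right) = 476 \cdot 427 = 203252$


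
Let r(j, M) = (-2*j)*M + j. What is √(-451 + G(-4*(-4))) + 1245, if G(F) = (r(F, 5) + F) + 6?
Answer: 1245 + I*√573 ≈ 1245.0 + 23.937*I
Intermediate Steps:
r(j, M) = j - 2*M*j (r(j, M) = -2*M*j + j = j - 2*M*j)
G(F) = 6 - 8*F (G(F) = (F*(1 - 2*5) + F) + 6 = (F*(1 - 10) + F) + 6 = (F*(-9) + F) + 6 = (-9*F + F) + 6 = -8*F + 6 = 6 - 8*F)
√(-451 + G(-4*(-4))) + 1245 = √(-451 + (6 - (-32)*(-4))) + 1245 = √(-451 + (6 - 8*16)) + 1245 = √(-451 + (6 - 128)) + 1245 = √(-451 - 122) + 1245 = √(-573) + 1245 = I*√573 + 1245 = 1245 + I*√573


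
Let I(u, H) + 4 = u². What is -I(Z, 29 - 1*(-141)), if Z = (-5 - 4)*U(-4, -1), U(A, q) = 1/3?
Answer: -5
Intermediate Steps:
U(A, q) = ⅓ (U(A, q) = 1*(⅓) = ⅓)
Z = -3 (Z = (-5 - 4)*(⅓) = -9*⅓ = -3)
I(u, H) = -4 + u²
-I(Z, 29 - 1*(-141)) = -(-4 + (-3)²) = -(-4 + 9) = -1*5 = -5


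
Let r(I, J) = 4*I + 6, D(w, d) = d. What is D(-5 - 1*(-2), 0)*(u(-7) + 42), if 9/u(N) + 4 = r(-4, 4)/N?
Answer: 0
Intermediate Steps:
r(I, J) = 6 + 4*I
u(N) = 9/(-4 - 10/N) (u(N) = 9/(-4 + (6 + 4*(-4))/N) = 9/(-4 + (6 - 16)/N) = 9/(-4 - 10/N))
D(-5 - 1*(-2), 0)*(u(-7) + 42) = 0*(-9*(-7)/(10 + 4*(-7)) + 42) = 0*(-9*(-7)/(10 - 28) + 42) = 0*(-9*(-7)/(-18) + 42) = 0*(-9*(-7)*(-1/18) + 42) = 0*(-7/2 + 42) = 0*(77/2) = 0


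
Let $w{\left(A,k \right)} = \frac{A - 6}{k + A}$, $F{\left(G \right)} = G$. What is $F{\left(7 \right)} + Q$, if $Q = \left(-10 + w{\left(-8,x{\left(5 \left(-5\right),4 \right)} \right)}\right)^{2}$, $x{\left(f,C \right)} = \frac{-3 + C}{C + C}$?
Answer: $\frac{6043}{81} \approx 74.605$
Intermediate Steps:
$x{\left(f,C \right)} = \frac{-3 + C}{2 C}$
$w{\left(A,k \right)} = \frac{-6 + A}{A + k}$
$Q = \frac{5476}{81}$ ($Q = \left(-10 + \frac{-6 - 8}{-8 + \frac{-3 + 4}{2 \cdot 4}}\right)^{2} = \left(-10 + \frac{1}{-8 + \frac{1}{2} \cdot \frac{1}{4} \cdot 1} \left(-14\right)\right)^{2} = \left(-10 + \frac{1}{-8 + \frac{1}{8}} \left(-14\right)\right)^{2} = \left(-10 + \frac{1}{- \frac{63}{8}} \left(-14\right)\right)^{2} = \left(-10 - - \frac{16}{9}\right)^{2} = \left(-10 + \frac{16}{9}\right)^{2} = \left(- \frac{74}{9}\right)^{2} = \frac{5476}{81} \approx 67.605$)
$F{\left(7 \right)} + Q = 7 + \frac{5476}{81} = \frac{6043}{81}$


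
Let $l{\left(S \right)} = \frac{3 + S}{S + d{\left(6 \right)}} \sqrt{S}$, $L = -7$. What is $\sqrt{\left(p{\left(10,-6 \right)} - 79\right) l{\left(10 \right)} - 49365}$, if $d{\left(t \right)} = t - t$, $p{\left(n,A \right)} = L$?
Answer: $\frac{\sqrt{-1234125 - 2795 \sqrt{10}}}{5} \approx 222.98 i$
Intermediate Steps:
$p{\left(n,A \right)} = -7$
$d{\left(t \right)} = 0$
$l{\left(S \right)} = \frac{3 + S}{\sqrt{S}}$ ($l{\left(S \right)} = \frac{3 + S}{S + 0} \sqrt{S} = \frac{3 + S}{S} \sqrt{S} = \frac{3 + S}{\sqrt{S}}$)
$\sqrt{\left(p{\left(10,-6 \right)} - 79\right) l{\left(10 \right)} - 49365} = \sqrt{\left(-7 - 79\right) \frac{3 + 10}{\sqrt{10}} - 49365} = \sqrt{- 86 \frac{\sqrt{10}}{10} \cdot 13 - 49365} = \sqrt{- 86 \frac{13 \sqrt{10}}{10} - 49365} = \sqrt{- \frac{559 \sqrt{10}}{5} - 49365} = \sqrt{-49365 - \frac{559 \sqrt{10}}{5}}$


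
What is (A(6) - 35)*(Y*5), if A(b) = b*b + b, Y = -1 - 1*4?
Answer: -175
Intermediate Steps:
Y = -5 (Y = -1 - 4 = -5)
A(b) = b + b² (A(b) = b² + b = b + b²)
(A(6) - 35)*(Y*5) = (6*(1 + 6) - 35)*(-5*5) = (6*7 - 35)*(-25) = (42 - 35)*(-25) = 7*(-25) = -175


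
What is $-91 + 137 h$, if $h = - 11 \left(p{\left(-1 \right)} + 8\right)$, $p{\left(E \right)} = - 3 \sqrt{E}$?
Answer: $-12147 + 4521 i \approx -12147.0 + 4521.0 i$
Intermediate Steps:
$h = -88 + 33 i$ ($h = - 11 \left(- 3 \sqrt{-1} + 8\right) = - 11 \left(- 3 i + 8\right) = - 11 \left(8 - 3 i\right) = -88 + 33 i \approx -88.0 + 33.0 i$)
$-91 + 137 h = -91 + 137 \left(-88 + 33 i\right) = -91 - \left(12056 - 4521 i\right) = -12147 + 4521 i$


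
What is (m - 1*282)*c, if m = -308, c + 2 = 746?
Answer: -438960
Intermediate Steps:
c = 744 (c = -2 + 746 = 744)
(m - 1*282)*c = (-308 - 1*282)*744 = (-308 - 282)*744 = -590*744 = -438960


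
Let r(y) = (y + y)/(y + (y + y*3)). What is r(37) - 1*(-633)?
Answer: 3167/5 ≈ 633.40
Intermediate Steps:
r(y) = 2/5 (r(y) = (2*y)/(y + (y + 3*y)) = (2*y)/(y + 4*y) = (2*y)/((5*y)) = (2*y)*(1/(5*y)) = 2/5)
r(37) - 1*(-633) = 2/5 - 1*(-633) = 2/5 + 633 = 3167/5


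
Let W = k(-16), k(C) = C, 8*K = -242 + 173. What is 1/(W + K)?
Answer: -8/197 ≈ -0.040609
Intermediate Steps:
K = -69/8 (K = (-242 + 173)/8 = (1/8)*(-69) = -69/8 ≈ -8.6250)
W = -16
1/(W + K) = 1/(-16 - 69/8) = 1/(-197/8) = -8/197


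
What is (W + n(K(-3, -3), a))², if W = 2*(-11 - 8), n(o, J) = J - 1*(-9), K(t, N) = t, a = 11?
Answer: 324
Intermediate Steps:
n(o, J) = 9 + J (n(o, J) = J + 9 = 9 + J)
W = -38 (W = 2*(-19) = -38)
(W + n(K(-3, -3), a))² = (-38 + (9 + 11))² = (-38 + 20)² = (-18)² = 324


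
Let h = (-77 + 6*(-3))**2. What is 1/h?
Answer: 1/9025 ≈ 0.00011080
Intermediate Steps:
h = 9025 (h = (-77 - 18)**2 = (-95)**2 = 9025)
1/h = 1/9025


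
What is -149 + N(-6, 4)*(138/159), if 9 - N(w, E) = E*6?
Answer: -8587/53 ≈ -162.02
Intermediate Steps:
N(w, E) = 9 - 6*E (N(w, E) = 9 - E*6 = 9 - 6*E)
-149 + N(-6, 4)*(138/159) = -149 + (9 - 6*4)*(138/159) = -149 + (9 - 24)*(138*(1/159)) = -149 - 15*46/53 = -149 - 690/53 = -8587/53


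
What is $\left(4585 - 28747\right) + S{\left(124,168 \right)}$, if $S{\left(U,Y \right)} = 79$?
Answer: $-24083$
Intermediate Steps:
$\left(4585 - 28747\right) + S{\left(124,168 \right)} = \left(4585 - 28747\right) + 79 = -24162 + 79 = -24083$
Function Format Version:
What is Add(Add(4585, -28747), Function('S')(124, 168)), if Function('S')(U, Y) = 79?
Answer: -24083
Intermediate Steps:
Add(Add(4585, -28747), Function('S')(124, 168)) = Add(Add(4585, -28747), 79) = Add(-24162, 79) = -24083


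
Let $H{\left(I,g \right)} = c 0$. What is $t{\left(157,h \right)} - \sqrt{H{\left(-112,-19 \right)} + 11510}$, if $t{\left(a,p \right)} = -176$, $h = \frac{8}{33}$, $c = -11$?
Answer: $-176 - \sqrt{11510} \approx -283.28$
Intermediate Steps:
$h = \frac{8}{33}$ ($h = 8 \cdot \frac{1}{33} = \frac{8}{33} \approx 0.24242$)
$H{\left(I,g \right)} = 0$ ($H{\left(I,g \right)} = \left(-11\right) 0 = 0$)
$t{\left(157,h \right)} - \sqrt{H{\left(-112,-19 \right)} + 11510} = -176 - \sqrt{0 + 11510} = -176 - \sqrt{11510}$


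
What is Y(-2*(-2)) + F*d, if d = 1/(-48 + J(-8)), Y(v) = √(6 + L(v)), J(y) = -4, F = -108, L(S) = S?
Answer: 27/13 + √10 ≈ 5.2392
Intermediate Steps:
Y(v) = √(6 + v)
d = -1/52 (d = 1/(-48 - 4) = 1/(-52) = -1/52 ≈ -0.019231)
Y(-2*(-2)) + F*d = √(6 - 2*(-2)) - 108*(-1/52) = √(6 + 4) + 27/13 = √10 + 27/13 = 27/13 + √10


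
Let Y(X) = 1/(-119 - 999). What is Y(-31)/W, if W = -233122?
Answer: 1/260630396 ≈ 3.8369e-9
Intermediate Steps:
Y(X) = -1/1118 (Y(X) = 1/(-1118) = -1/1118)
Y(-31)/W = -1/1118/(-233122) = -1/1118*(-1/233122) = 1/260630396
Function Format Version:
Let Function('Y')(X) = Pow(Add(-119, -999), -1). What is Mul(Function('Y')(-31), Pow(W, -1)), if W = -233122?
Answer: Rational(1, 260630396) ≈ 3.8369e-9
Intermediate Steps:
Function('Y')(X) = Rational(-1, 1118) (Function('Y')(X) = Pow(-1118, -1) = Rational(-1, 1118))
Mul(Function('Y')(-31), Pow(W, -1)) = Mul(Rational(-1, 1118), Pow(-233122, -1)) = Mul(Rational(-1, 1118), Rational(-1, 233122)) = Rational(1, 260630396)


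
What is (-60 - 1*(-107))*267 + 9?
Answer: 12558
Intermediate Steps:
(-60 - 1*(-107))*267 + 9 = (-60 + 107)*267 + 9 = 47*267 + 9 = 12549 + 9 = 12558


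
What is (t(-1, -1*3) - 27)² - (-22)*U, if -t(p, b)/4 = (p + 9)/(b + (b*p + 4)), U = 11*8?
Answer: 3161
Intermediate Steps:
U = 88
t(p, b) = -4*(9 + p)/(4 + b + b*p) (t(p, b) = -4*(p + 9)/(b + (b*p + 4)) = -4*(9 + p)/(b + (4 + b*p)) = -4*(9 + p)/(4 + b + b*p))
(t(-1, -1*3) - 27)² - (-22)*U = (4*(-9 - 1*(-1))/(4 - 1*3 - 1*3*(-1)) - 27)² - (-22)*88 = (4*(-9 + 1)/(4 - 3 - 3*(-1)) - 27)² - 1*(-1936) = (4*(-8)/(4 - 3 + 3) - 27)² + 1936 = (4*(-8)/4 - 27)² + 1936 = (4*(¼)*(-8) - 27)² + 1936 = (-8 - 27)² + 1936 = (-35)² + 1936 = 1225 + 1936 = 3161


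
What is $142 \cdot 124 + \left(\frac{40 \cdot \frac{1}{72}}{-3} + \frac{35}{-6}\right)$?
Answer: $\frac{950507}{54} \approx 17602.0$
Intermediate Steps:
$142 \cdot 124 + \left(\frac{40 \cdot \frac{1}{72}}{-3} + \frac{35}{-6}\right) = 17608 + \left(40 \cdot \frac{1}{72} \left(- \frac{1}{3}\right) + 35 \left(- \frac{1}{6}\right)\right) = 17608 + \left(\frac{5}{9} \left(- \frac{1}{3}\right) - \frac{35}{6}\right) = 17608 - \frac{325}{54} = \frac{950507}{54}$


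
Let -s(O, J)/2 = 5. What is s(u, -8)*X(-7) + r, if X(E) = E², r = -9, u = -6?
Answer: -499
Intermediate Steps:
s(O, J) = -10 (s(O, J) = -2*5 = -10)
s(u, -8)*X(-7) + r = -10*(-7)² - 9 = -10*49 - 9 = -490 - 9 = -499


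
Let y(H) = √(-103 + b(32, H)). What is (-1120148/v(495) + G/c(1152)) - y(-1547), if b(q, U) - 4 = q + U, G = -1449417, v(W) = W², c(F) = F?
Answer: -39603756769/31363200 - I*√1614 ≈ -1262.7 - 40.175*I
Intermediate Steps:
b(q, U) = 4 + U + q (b(q, U) = 4 + (q + U) = 4 + (U + q) = 4 + U + q)
y(H) = √(-67 + H) (y(H) = √(-103 + (4 + H + 32)) = √(-103 + (36 + H)) = √(-67 + H))
(-1120148/v(495) + G/c(1152)) - y(-1547) = (-1120148/(495²) - 1449417/1152) - √(-67 - 1547) = (-1120148/245025 - 1449417*1/1152) - √(-1614) = (-1120148*1/245025 - 483139/384) - I*√1614 = (-1120148/245025 - 483139/384) - I*√1614 = -39603756769/31363200 - I*√1614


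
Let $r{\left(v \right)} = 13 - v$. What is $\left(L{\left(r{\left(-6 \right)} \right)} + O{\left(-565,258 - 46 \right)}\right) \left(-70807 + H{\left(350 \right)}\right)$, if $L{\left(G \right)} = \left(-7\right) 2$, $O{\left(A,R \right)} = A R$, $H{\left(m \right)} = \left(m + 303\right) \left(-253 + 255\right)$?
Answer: $8325802794$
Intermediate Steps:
$H{\left(m \right)} = 606 + 2 m$ ($H{\left(m \right)} = \left(303 + m\right) 2 = 606 + 2 m$)
$L{\left(G \right)} = -14$
$\left(L{\left(r{\left(-6 \right)} \right)} + O{\left(-565,258 - 46 \right)}\right) \left(-70807 + H{\left(350 \right)}\right) = \left(-14 - 565 \left(258 - 46\right)\right) \left(-70807 + \left(606 + 2 \cdot 350\right)\right) = \left(-14 - 119780\right) \left(-70807 + \left(606 + 700\right)\right) = \left(-14 - 119780\right) \left(-70807 + 1306\right) = \left(-119794\right) \left(-69501\right) = 8325802794$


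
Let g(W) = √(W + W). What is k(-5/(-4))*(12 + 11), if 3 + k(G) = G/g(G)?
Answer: -69 + 23*√10/4 ≈ -50.817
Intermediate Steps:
g(W) = √2*√W (g(W) = √(2*W) = √2*√W)
k(G) = -3 + √2*√G/2 (k(G) = -3 + G/((√2*√G)) = -3 + G*(√2/(2*√G)) = -3 + √2*√G/2)
k(-5/(-4))*(12 + 11) = (-3 + √2*√(-5/(-4))/2)*(12 + 11) = (-3 + √2*√(-5*(-¼))/2)*23 = (-3 + √2*√(5/4)/2)*23 = (-3 + √2*(√5/2)/2)*23 = (-3 + √10/4)*23 = -69 + 23*√10/4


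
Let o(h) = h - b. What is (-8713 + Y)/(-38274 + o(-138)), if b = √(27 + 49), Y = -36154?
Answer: 430857801/368870417 - 44867*√19/737740834 ≈ 1.1678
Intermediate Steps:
b = 2*√19 (b = √76 = 2*√19 ≈ 8.7178)
o(h) = h - 2*√19
(-8713 + Y)/(-38274 + o(-138)) = (-8713 - 36154)/(-38274 + (-138 - 2*√19)) = -44867/(-38412 - 2*√19)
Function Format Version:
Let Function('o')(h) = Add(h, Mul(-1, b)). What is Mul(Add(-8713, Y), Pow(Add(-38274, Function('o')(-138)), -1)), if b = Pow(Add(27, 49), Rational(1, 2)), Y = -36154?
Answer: Add(Rational(430857801, 368870417), Mul(Rational(-44867, 737740834), Pow(19, Rational(1, 2)))) ≈ 1.1678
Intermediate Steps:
b = Mul(2, Pow(19, Rational(1, 2))) (b = Pow(76, Rational(1, 2)) = Mul(2, Pow(19, Rational(1, 2))) ≈ 8.7178)
Function('o')(h) = Add(h, Mul(-2, Pow(19, Rational(1, 2)))) (Function('o')(h) = Add(h, Mul(-1, Mul(2, Pow(19, Rational(1, 2))))) = Add(h, Mul(-2, Pow(19, Rational(1, 2)))))
Mul(Add(-8713, Y), Pow(Add(-38274, Function('o')(-138)), -1)) = Mul(Add(-8713, -36154), Pow(Add(-38274, Add(-138, Mul(-2, Pow(19, Rational(1, 2))))), -1)) = Mul(-44867, Pow(Add(-38412, Mul(-2, Pow(19, Rational(1, 2)))), -1))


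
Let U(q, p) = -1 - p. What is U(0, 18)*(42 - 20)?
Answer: -418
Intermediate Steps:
U(0, 18)*(42 - 20) = (-1 - 1*18)*(42 - 20) = (-1 - 18)*22 = -19*22 = -418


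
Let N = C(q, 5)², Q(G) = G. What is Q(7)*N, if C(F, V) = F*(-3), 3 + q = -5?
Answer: 4032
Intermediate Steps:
q = -8 (q = -3 - 5 = -8)
C(F, V) = -3*F
N = 576 (N = (-3*(-8))² = 24² = 576)
Q(7)*N = 7*576 = 4032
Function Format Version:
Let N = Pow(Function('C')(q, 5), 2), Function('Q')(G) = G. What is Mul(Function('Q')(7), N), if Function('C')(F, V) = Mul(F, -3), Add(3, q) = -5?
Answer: 4032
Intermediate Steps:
q = -8 (q = Add(-3, -5) = -8)
Function('C')(F, V) = Mul(-3, F)
N = 576 (N = Pow(Mul(-3, -8), 2) = Pow(24, 2) = 576)
Mul(Function('Q')(7), N) = Mul(7, 576) = 4032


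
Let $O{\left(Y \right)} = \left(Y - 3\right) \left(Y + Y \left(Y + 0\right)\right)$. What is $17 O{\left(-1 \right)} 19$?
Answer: $0$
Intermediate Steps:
$O{\left(Y \right)} = \left(-3 + Y\right) \left(Y + Y^{2}\right)$ ($O{\left(Y \right)} = \left(-3 + Y\right) \left(Y + Y Y\right) = \left(-3 + Y\right) \left(Y + Y^{2}\right)$)
$17 O{\left(-1 \right)} 19 = 17 \left(- (-3 + \left(-1\right)^{2} - -2)\right) 19 = 17 \left(- (-3 + 1 + 2)\right) 19 = 17 \left(\left(-1\right) 0\right) 19 = 17 \cdot 0 \cdot 19 = 0 \cdot 19 = 0$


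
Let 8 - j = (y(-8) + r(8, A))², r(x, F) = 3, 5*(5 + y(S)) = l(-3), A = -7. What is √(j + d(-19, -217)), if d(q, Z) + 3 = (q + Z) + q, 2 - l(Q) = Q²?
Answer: I*√6539/5 ≈ 16.173*I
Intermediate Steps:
l(Q) = 2 - Q²
y(S) = -32/5 (y(S) = -5 + (2 - 1*(-3)²)/5 = -5 + (2 - 1*9)/5 = -5 + (2 - 9)/5 = -5 + (⅕)*(-7) = -5 - 7/5 = -32/5)
d(q, Z) = -3 + Z + 2*q (d(q, Z) = -3 + ((q + Z) + q) = -3 + ((Z + q) + q) = -3 + (Z + 2*q) = -3 + Z + 2*q)
j = -89/25 (j = 8 - (-32/5 + 3)² = 8 - (-17/5)² = 8 - 1*289/25 = 8 - 289/25 = -89/25 ≈ -3.5600)
√(j + d(-19, -217)) = √(-89/25 + (-3 - 217 + 2*(-19))) = √(-89/25 + (-3 - 217 - 38)) = √(-89/25 - 258) = √(-6539/25) = I*√6539/5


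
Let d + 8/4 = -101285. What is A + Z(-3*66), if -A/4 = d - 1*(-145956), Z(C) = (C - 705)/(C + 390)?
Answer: -11435565/64 ≈ -1.7868e+5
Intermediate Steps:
d = -101287 (d = -2 - 101285 = -101287)
Z(C) = (-705 + C)/(390 + C)
A = -178676 (A = -4*(-101287 - 1*(-145956)) = -4*(-101287 + 145956) = -4*44669 = -178676)
A + Z(-3*66) = -178676 + (-705 - 3*66)/(390 - 3*66) = -178676 + (-705 - 198)/(390 - 198) = -178676 - 903/192 = -178676 + (1/192)*(-903) = -178676 - 301/64 = -11435565/64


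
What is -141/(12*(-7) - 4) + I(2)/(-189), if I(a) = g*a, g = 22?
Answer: 22777/16632 ≈ 1.3695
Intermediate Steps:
I(a) = 22*a
-141/(12*(-7) - 4) + I(2)/(-189) = -141/(12*(-7) - 4) + (22*2)/(-189) = -141/(-84 - 4) + 44*(-1/189) = -141/(-88) - 44/189 = -141*(-1/88) - 44/189 = 141/88 - 44/189 = 22777/16632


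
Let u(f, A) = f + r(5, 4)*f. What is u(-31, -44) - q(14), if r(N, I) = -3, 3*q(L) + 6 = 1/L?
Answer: 2687/42 ≈ 63.976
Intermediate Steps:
q(L) = -2 + 1/(3*L)
u(f, A) = -2*f (u(f, A) = f - 3*f = -2*f)
u(-31, -44) - q(14) = -2*(-31) - (-2 + (⅓)/14) = 62 - (-2 + (⅓)*(1/14)) = 62 - (-2 + 1/42) = 62 - 1*(-83/42) = 62 + 83/42 = 2687/42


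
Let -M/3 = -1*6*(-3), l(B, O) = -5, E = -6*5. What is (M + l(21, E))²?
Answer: 3481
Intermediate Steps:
E = -30
M = -54 (M = -3*(-1*6)*(-3) = -(-18)*(-3) = -3*18 = -54)
(M + l(21, E))² = (-54 - 5)² = (-59)² = 3481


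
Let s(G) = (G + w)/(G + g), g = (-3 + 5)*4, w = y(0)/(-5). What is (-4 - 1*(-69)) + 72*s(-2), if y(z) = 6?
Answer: 133/5 ≈ 26.600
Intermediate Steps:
w = -6/5 (w = 6/(-5) = 6*(-1/5) = -6/5 ≈ -1.2000)
g = 8 (g = 2*4 = 8)
s(G) = (-6/5 + G)/(8 + G) (s(G) = (G - 6/5)/(G + 8) = (-6/5 + G)/(8 + G))
(-4 - 1*(-69)) + 72*s(-2) = (-4 - 1*(-69)) + 72*((-6/5 - 2)/(8 - 2)) = (-4 + 69) + 72*(-16/5/6) = 65 + 72*((1/6)*(-16/5)) = 65 + 72*(-8/15) = 65 - 192/5 = 133/5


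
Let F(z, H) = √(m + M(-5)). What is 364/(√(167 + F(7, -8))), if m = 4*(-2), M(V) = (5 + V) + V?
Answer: 364/√(167 + I*√13) ≈ 28.162 - 0.30398*I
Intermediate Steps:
M(V) = 5 + 2*V
m = -8
F(z, H) = I*√13 (F(z, H) = √(-8 + (5 + 2*(-5))) = √(-8 + (5 - 10)) = √(-8 - 5) = √(-13) = I*√13)
364/(√(167 + F(7, -8))) = 364/(√(167 + I*√13)) = 364/√(167 + I*√13)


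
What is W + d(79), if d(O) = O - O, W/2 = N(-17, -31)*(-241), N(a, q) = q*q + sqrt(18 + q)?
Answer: -463202 - 482*I*sqrt(13) ≈ -4.632e+5 - 1737.9*I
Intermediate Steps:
N(a, q) = q**2 + sqrt(18 + q)
W = -463202 - 482*I*sqrt(13) (W = 2*(((-31)**2 + sqrt(18 - 31))*(-241)) = 2*((961 + sqrt(-13))*(-241)) = 2*((961 + I*sqrt(13))*(-241)) = 2*(-231601 - 241*I*sqrt(13)) = -463202 - 482*I*sqrt(13) ≈ -4.632e+5 - 1737.9*I)
d(O) = 0
W + d(79) = (-463202 - 482*I*sqrt(13)) + 0 = -463202 - 482*I*sqrt(13)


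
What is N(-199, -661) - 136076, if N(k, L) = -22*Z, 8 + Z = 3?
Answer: -135966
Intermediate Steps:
Z = -5 (Z = -8 + 3 = -5)
N(k, L) = 110 (N(k, L) = -22*(-5) = 110)
N(-199, -661) - 136076 = 110 - 136076 = -135966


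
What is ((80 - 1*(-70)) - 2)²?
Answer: 21904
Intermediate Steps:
((80 - 1*(-70)) - 2)² = ((80 + 70) - 2)² = (150 - 2)² = 148² = 21904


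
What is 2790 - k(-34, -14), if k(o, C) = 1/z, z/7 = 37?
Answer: 722609/259 ≈ 2790.0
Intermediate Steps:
z = 259 (z = 7*37 = 259)
k(o, C) = 1/259
2790 - k(-34, -14) = 2790 - 1*1/259 = 2790 - 1/259 = 722609/259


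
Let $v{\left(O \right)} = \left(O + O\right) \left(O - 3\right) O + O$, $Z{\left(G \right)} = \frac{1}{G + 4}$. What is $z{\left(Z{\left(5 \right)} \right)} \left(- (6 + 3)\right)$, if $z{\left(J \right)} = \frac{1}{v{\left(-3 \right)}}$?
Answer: $\frac{3}{37} \approx 0.081081$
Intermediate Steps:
$Z{\left(G \right)} = \frac{1}{4 + G}$
$v{\left(O \right)} = O + 2 O^{2} \left(-3 + O\right)$ ($v{\left(O \right)} = 2 O \left(-3 + O\right) O + O = 2 O^{2} \left(-3 + O\right) + O = O + 2 O^{2} \left(-3 + O\right)$)
$z{\left(J \right)} = - \frac{1}{111}$ ($z{\left(J \right)} = \frac{1}{\left(-3\right) \left(1 - -18 + 2 \left(-3\right)^{2}\right)} = \frac{1}{\left(-3\right) \left(1 + 18 + 2 \cdot 9\right)} = \frac{1}{\left(-3\right) \left(1 + 18 + 18\right)} = \frac{1}{\left(-3\right) 37} = \frac{1}{-111} = - \frac{1}{111}$)
$z{\left(Z{\left(5 \right)} \right)} \left(- (6 + 3)\right) = - \frac{\left(-1\right) \left(6 + 3\right)}{111} = - \frac{\left(-1\right) 9}{111} = \left(- \frac{1}{111}\right) \left(-9\right) = \frac{3}{37}$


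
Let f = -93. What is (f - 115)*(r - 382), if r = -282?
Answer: 138112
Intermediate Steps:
(f - 115)*(r - 382) = (-93 - 115)*(-282 - 382) = -208*(-664) = 138112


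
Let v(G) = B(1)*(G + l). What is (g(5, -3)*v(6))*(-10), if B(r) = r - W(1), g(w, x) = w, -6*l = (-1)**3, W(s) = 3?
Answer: 1850/3 ≈ 616.67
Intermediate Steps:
l = 1/6 (l = -1/6*(-1)**3 = -1/6*(-1) = 1/6 ≈ 0.16667)
B(r) = -3 + r (B(r) = r - 1*3 = r - 3 = -3 + r)
v(G) = -1/3 - 2*G (v(G) = (-3 + 1)*(G + 1/6) = -2*(1/6 + G) = -1/3 - 2*G)
(g(5, -3)*v(6))*(-10) = (5*(-1/3 - 2*6))*(-10) = (5*(-1/3 - 12))*(-10) = (5*(-37/3))*(-10) = -185/3*(-10) = 1850/3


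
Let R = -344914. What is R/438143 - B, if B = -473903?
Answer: 207636937215/438143 ≈ 4.7390e+5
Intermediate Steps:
R/438143 - B = -344914/438143 - 1*(-473903) = -344914*1/438143 + 473903 = -344914/438143 + 473903 = 207636937215/438143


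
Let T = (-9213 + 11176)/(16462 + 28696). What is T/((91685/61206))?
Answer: 60073689/2070155615 ≈ 0.029019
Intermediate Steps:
T = 1963/45158 ≈ 0.043470
T/((91685/61206)) = 1963/(45158*((91685/61206))) = 1963/(45158*((91685*(1/61206)))) = 1963/(45158*(91685/61206)) = (1963/45158)*(61206/91685) = 60073689/2070155615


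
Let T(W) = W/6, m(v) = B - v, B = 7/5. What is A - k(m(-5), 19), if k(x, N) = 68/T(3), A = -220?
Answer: -356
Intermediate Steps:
B = 7/5 (B = 7*(⅕) = 7/5 ≈ 1.4000)
m(v) = 7/5 - v
T(W) = W/6 (T(W) = W*(⅙) = W/6)
k(x, N) = 136 (k(x, N) = 68/(((⅙)*3)) = 68/(½) = 68*2 = 136)
A - k(m(-5), 19) = -220 - 1*136 = -220 - 136 = -356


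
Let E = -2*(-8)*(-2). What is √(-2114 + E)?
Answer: I*√2146 ≈ 46.325*I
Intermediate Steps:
E = -32 (E = 16*(-2) = -32)
√(-2114 + E) = √(-2114 - 32) = √(-2146) = I*√2146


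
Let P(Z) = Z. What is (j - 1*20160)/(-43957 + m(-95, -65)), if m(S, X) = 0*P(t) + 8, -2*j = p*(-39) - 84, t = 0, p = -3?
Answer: 40353/87898 ≈ 0.45909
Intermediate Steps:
j = -33/2 (j = -(-3*(-39) - 84)/2 = -(117 - 84)/2 = -1/2*33 = -33/2 ≈ -16.500)
m(S, X) = 8 (m(S, X) = 0*0 + 8 = 0 + 8 = 8)
(j - 1*20160)/(-43957 + m(-95, -65)) = (-33/2 - 1*20160)/(-43957 + 8) = (-33/2 - 20160)/(-43949) = -40353/2*(-1/43949) = 40353/87898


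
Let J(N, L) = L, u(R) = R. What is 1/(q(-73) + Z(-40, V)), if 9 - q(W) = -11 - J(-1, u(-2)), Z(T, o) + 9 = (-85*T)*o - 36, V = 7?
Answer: 1/23773 ≈ 4.2065e-5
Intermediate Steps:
Z(T, o) = -45 - 85*T*o (Z(T, o) = -9 + ((-85*T)*o - 36) = -9 + (-85*T*o - 36) = -9 + (-36 - 85*T*o) = -45 - 85*T*o)
q(W) = 18 (q(W) = 9 - (-11 - 1*(-2)) = 9 - (-11 + 2) = 9 - 1*(-9) = 9 + 9 = 18)
1/(q(-73) + Z(-40, V)) = 1/(18 + (-45 - 85*(-40)*7)) = 1/(18 + (-45 + 23800)) = 1/(18 + 23755) = 1/23773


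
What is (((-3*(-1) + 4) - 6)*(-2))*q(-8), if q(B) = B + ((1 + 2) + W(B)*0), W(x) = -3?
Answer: 10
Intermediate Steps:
q(B) = 3 + B (q(B) = B + ((1 + 2) - 3*0) = B + (3 + 0) = B + 3 = 3 + B)
(((-3*(-1) + 4) - 6)*(-2))*q(-8) = (((-3*(-1) + 4) - 6)*(-2))*(3 - 8) = (((3 + 4) - 6)*(-2))*(-5) = ((7 - 6)*(-2))*(-5) = (1*(-2))*(-5) = -2*(-5) = 10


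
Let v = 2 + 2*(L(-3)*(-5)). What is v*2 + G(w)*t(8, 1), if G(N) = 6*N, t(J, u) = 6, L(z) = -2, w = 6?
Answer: 260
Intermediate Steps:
v = 22 (v = 2 + 2*(-2*(-5)) = 2 + 2*10 = 2 + 20 = 22)
v*2 + G(w)*t(8, 1) = 22*2 + (6*6)*6 = 44 + 36*6 = 44 + 216 = 260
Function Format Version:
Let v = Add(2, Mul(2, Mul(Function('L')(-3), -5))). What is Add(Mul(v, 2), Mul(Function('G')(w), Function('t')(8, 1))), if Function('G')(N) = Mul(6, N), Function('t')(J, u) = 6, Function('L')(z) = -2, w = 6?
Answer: 260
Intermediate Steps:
v = 22 (v = Add(2, Mul(2, Mul(-2, -5))) = Add(2, Mul(2, 10)) = Add(2, 20) = 22)
Add(Mul(v, 2), Mul(Function('G')(w), Function('t')(8, 1))) = Add(Mul(22, 2), Mul(Mul(6, 6), 6)) = Add(44, Mul(36, 6)) = Add(44, 216) = 260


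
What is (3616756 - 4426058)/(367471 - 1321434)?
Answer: 809302/953963 ≈ 0.84836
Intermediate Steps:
(3616756 - 4426058)/(367471 - 1321434) = -809302/(-953963) = -809302*(-1/953963) = 809302/953963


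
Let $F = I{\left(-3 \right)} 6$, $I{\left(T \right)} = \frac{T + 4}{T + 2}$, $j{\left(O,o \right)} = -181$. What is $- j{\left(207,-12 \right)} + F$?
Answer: $175$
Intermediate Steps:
$I{\left(T \right)} = \frac{4 + T}{2 + T}$
$F = -6$ ($F = \frac{4 - 3}{2 - 3} \cdot 6 = \frac{1}{-1} \cdot 1 \cdot 6 = \left(-1\right) 1 \cdot 6 = \left(-1\right) 6 = -6$)
$- j{\left(207,-12 \right)} + F = \left(-1\right) \left(-181\right) - 6 = 181 - 6 = 175$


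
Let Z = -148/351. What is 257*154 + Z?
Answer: 13891730/351 ≈ 39578.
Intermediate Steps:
Z = -148/351 (Z = -148*1/351 = -148/351 ≈ -0.42165)
257*154 + Z = 257*154 - 148/351 = 39578 - 148/351 = 13891730/351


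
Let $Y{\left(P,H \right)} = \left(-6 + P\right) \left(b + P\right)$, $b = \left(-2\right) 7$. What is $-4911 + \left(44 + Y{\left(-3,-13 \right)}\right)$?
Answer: $-4714$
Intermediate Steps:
$b = -14$
$Y{\left(P,H \right)} = \left(-14 + P\right) \left(-6 + P\right)$ ($Y{\left(P,H \right)} = \left(-6 + P\right) \left(-14 + P\right) = \left(-14 + P\right) \left(-6 + P\right)$)
$-4911 + \left(44 + Y{\left(-3,-13 \right)}\right) = -4911 + \left(44 + \left(84 + \left(-3\right)^{2} - -60\right)\right) = -4911 + \left(44 + \left(84 + 9 + 60\right)\right) = -4911 + \left(44 + 153\right) = -4911 + 197 = -4714$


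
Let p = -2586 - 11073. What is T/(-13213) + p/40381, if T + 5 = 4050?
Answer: -343817512/533554153 ≈ -0.64439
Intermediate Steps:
T = 4045 (T = -5 + 4050 = 4045)
p = -13659
T/(-13213) + p/40381 = 4045/(-13213) - 13659/40381 = 4045*(-1/13213) - 13659*1/40381 = -4045/13213 - 13659/40381 = -343817512/533554153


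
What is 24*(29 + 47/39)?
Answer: 9424/13 ≈ 724.92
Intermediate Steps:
24*(29 + 47/39) = 24*(1178/39) = 9424/13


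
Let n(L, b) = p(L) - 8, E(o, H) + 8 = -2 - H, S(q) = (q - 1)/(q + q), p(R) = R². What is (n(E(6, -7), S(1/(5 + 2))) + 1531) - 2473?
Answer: -941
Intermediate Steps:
S(q) = (-1 + q)/(2*q) (S(q) = (-1 + q)/((2*q)) = (-1 + q)*(1/(2*q)) = (-1 + q)/(2*q))
E(o, H) = -10 - H (E(o, H) = -8 + (-2 - H) = -10 - H)
n(L, b) = -8 + L² (n(L, b) = L² - 8 = -8 + L²)
(n(E(6, -7), S(1/(5 + 2))) + 1531) - 2473 = ((-8 + (-10 - 1*(-7))²) + 1531) - 2473 = ((-8 + (-10 + 7)²) + 1531) - 2473 = ((-8 + (-3)²) + 1531) - 2473 = ((-8 + 9) + 1531) - 2473 = (1 + 1531) - 2473 = 1532 - 2473 = -941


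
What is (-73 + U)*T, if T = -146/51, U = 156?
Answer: -12118/51 ≈ -237.61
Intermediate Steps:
T = -146/51 (T = -146*1/51 = -146/51 ≈ -2.8627)
(-73 + U)*T = (-73 + 156)*(-146/51) = 83*(-146/51) = -12118/51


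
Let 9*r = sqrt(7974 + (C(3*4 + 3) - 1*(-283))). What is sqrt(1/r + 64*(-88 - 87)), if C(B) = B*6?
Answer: sqrt(-780330980800 + 75123*sqrt(8347))/8347 ≈ 105.83*I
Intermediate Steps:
C(B) = 6*B
r = sqrt(8347)/9 (r = sqrt(7974 + (6*(3*4 + 3) - 1*(-283)))/9 = sqrt(7974 + (6*(12 + 3) + 283))/9 = sqrt(7974 + (6*15 + 283))/9 = sqrt(7974 + (90 + 283))/9 = sqrt(7974 + 373)/9 = sqrt(8347)/9 ≈ 10.151)
sqrt(1/r + 64*(-88 - 87)) = sqrt(1/(sqrt(8347)/9) + 64*(-88 - 87)) = sqrt(9*sqrt(8347)/8347 + 64*(-175)) = sqrt(9*sqrt(8347)/8347 - 11200) = sqrt(-11200 + 9*sqrt(8347)/8347)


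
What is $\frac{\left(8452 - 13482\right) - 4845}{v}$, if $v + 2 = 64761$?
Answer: $- \frac{9875}{64759} \approx -0.15249$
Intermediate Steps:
$v = 64759$ ($v = -2 + 64761 = 64759$)
$\frac{\left(8452 - 13482\right) - 4845}{v} = \frac{\left(8452 - 13482\right) - 4845}{64759} = \left(-5030 + \left(-12046 + 7201\right)\right) \frac{1}{64759} = \left(-5030 - 4845\right) \frac{1}{64759} = \left(-9875\right) \frac{1}{64759} = - \frac{9875}{64759}$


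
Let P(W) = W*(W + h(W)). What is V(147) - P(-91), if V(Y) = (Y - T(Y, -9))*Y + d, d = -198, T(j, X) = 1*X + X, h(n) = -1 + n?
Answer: 7404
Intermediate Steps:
T(j, X) = 2*X (T(j, X) = X + X = 2*X)
P(W) = W*(-1 + 2*W) (P(W) = W*(W + (-1 + W)) = W*(-1 + 2*W))
V(Y) = -198 + Y*(18 + Y) (V(Y) = (Y - 2*(-9))*Y - 198 = (Y - 1*(-18))*Y - 198 = (Y + 18)*Y - 198 = (18 + Y)*Y - 198 = Y*(18 + Y) - 198 = -198 + Y*(18 + Y))
V(147) - P(-91) = (-198 + 147² + 18*147) - (-91)*(-1 + 2*(-91)) = (-198 + 21609 + 2646) - (-91)*(-1 - 182) = 24057 - (-91)*(-183) = 24057 - 1*16653 = 24057 - 16653 = 7404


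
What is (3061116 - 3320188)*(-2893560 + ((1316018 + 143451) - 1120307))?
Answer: 661772998656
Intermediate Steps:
(3061116 - 3320188)*(-2893560 + ((1316018 + 143451) - 1120307)) = -259072*(-2893560 + (1459469 - 1120307)) = -259072*(-2893560 + 339162) = -259072*(-2554398) = 661772998656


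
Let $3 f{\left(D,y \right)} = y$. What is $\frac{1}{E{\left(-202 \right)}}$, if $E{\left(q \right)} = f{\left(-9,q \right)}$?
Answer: $- \frac{3}{202} \approx -0.014851$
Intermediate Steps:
$f{\left(D,y \right)} = \frac{y}{3}$
$E{\left(q \right)} = \frac{q}{3}$
$\frac{1}{E{\left(-202 \right)}} = \frac{1}{\frac{1}{3} \left(-202\right)} = \frac{1}{- \frac{202}{3}} = - \frac{3}{202}$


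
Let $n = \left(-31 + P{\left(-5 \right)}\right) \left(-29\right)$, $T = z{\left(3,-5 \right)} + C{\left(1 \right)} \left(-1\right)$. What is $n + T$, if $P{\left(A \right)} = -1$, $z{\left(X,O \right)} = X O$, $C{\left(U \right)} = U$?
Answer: $912$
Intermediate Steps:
$z{\left(X,O \right)} = O X$
$T = -16$ ($T = \left(-5\right) 3 + 1 \left(-1\right) = -15 - 1 = -16$)
$n = 928$ ($n = \left(-31 - 1\right) \left(-29\right) = \left(-32\right) \left(-29\right) = 928$)
$n + T = 928 - 16 = 912$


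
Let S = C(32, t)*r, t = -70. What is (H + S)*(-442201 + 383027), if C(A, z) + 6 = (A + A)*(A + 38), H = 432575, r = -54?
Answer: -11300991346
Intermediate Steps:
C(A, z) = -6 + 2*A*(38 + A) (C(A, z) = -6 + (A + A)*(A + 38) = -6 + (2*A)*(38 + A) = -6 + 2*A*(38 + A))
S = -241596 (S = (-6 + 2*32**2 + 76*32)*(-54) = (-6 + 2*1024 + 2432)*(-54) = (-6 + 2048 + 2432)*(-54) = 4474*(-54) = -241596)
(H + S)*(-442201 + 383027) = (432575 - 241596)*(-442201 + 383027) = 190979*(-59174) = -11300991346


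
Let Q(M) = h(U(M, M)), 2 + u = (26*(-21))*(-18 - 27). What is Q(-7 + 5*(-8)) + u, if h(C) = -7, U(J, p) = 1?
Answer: 24561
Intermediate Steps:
u = 24568 (u = -2 + (26*(-21))*(-18 - 27) = -2 - 546*(-45) = -2 + 24570 = 24568)
Q(M) = -7
Q(-7 + 5*(-8)) + u = -7 + 24568 = 24561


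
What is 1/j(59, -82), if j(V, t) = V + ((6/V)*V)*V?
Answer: 1/413 ≈ 0.0024213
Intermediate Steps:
j(V, t) = 7*V (j(V, t) = V + ((6/V)*V)*V = V + 6*V = 7*V)
1/j(59, -82) = 1/(7*59) = 1/413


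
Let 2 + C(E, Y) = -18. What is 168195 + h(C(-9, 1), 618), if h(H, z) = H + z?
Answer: 168793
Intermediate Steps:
C(E, Y) = -20 (C(E, Y) = -2 - 18 = -20)
168195 + h(C(-9, 1), 618) = 168195 + (-20 + 618) = 168195 + 598 = 168793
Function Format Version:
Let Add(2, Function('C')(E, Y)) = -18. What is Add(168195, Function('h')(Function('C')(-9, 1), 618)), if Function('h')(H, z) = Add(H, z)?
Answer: 168793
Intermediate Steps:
Function('C')(E, Y) = -20 (Function('C')(E, Y) = Add(-2, -18) = -20)
Add(168195, Function('h')(Function('C')(-9, 1), 618)) = Add(168195, Add(-20, 618)) = Add(168195, 598) = 168793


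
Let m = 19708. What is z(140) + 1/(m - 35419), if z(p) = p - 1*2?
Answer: 2168117/15711 ≈ 138.00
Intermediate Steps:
z(p) = -2 + p (z(p) = p - 2 = -2 + p)
z(140) + 1/(m - 35419) = (-2 + 140) + 1/(19708 - 35419) = 138 + 1/(-15711) = 138 - 1/15711 = 2168117/15711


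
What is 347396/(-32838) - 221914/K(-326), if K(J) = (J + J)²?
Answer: -38741660279/3489891288 ≈ -11.101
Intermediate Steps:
K(J) = 4*J² (K(J) = (2*J)² = 4*J²)
347396/(-32838) - 221914/K(-326) = 347396/(-32838) - 221914/(4*(-326)²) = 347396*(-1/32838) - 221914/(4*106276) = -173698/16419 - 221914/425104 = -173698/16419 - 221914*1/425104 = -173698/16419 - 110957/212552 = -38741660279/3489891288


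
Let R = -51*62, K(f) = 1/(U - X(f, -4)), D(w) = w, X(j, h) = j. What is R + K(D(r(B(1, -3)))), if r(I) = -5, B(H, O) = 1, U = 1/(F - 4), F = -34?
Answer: -597580/189 ≈ -3161.8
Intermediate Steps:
U = -1/38 (U = 1/(-34 - 4) = 1/(-38) = -1/38 ≈ -0.026316)
K(f) = 1/(-1/38 - f)
R = -3162
R + K(D(r(B(1, -3)))) = -3162 - 38/(1 + 38*(-5)) = -3162 - 38/(1 - 190) = -3162 - 38/(-189) = -3162 - 38*(-1/189) = -3162 + 38/189 = -597580/189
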